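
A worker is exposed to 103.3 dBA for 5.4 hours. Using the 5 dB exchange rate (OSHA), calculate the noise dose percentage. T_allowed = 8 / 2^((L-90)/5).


Given values:
  L = 103.3 dBA, T = 5.4 hours
Formula: T_allowed = 8 / 2^((L - 90) / 5)
Compute exponent: (103.3 - 90) / 5 = 2.66
Compute 2^(2.66) = 6.32033
T_allowed = 8 / 6.32033 = 1.265757 hours
Dose = (T / T_allowed) * 100
Dose = (5.4 / 1.265757) * 100 = 426.62

426.62 %


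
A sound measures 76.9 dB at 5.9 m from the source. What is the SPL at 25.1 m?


Given values:
  SPL1 = 76.9 dB, r1 = 5.9 m, r2 = 25.1 m
Formula: SPL2 = SPL1 - 20 * log10(r2 / r1)
Compute ratio: r2 / r1 = 25.1 / 5.9 = 4.2542
Compute log10: log10(4.2542) = 0.628818
Compute drop: 20 * 0.628818 = 12.5764
SPL2 = 76.9 - 12.5764 = 64.32

64.32 dB


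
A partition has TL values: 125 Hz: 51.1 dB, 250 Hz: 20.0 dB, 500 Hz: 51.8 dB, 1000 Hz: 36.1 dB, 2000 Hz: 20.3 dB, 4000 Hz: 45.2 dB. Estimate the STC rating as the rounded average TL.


Given TL values at each frequency:
  125 Hz: 51.1 dB
  250 Hz: 20.0 dB
  500 Hz: 51.8 dB
  1000 Hz: 36.1 dB
  2000 Hz: 20.3 dB
  4000 Hz: 45.2 dB
Formula: STC ~ round(average of TL values)
Sum = 51.1 + 20.0 + 51.8 + 36.1 + 20.3 + 45.2 = 224.5
Average = 224.5 / 6 = 37.42
Rounded: 37

37


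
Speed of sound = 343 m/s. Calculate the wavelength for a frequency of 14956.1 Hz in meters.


Given values:
  c = 343 m/s, f = 14956.1 Hz
Formula: lambda = c / f
lambda = 343 / 14956.1
lambda = 0.0229

0.0229 m


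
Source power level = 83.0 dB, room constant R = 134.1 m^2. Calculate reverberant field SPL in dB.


Given values:
  Lw = 83.0 dB, R = 134.1 m^2
Formula: SPL = Lw + 10 * log10(4 / R)
Compute 4 / R = 4 / 134.1 = 0.029828
Compute 10 * log10(0.029828) = -15.2538
SPL = 83.0 + (-15.2538) = 67.75

67.75 dB


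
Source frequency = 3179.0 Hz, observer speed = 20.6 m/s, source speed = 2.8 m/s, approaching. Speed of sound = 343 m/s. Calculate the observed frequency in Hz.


Given values:
  f_s = 3179.0 Hz, v_o = 20.6 m/s, v_s = 2.8 m/s
  Direction: approaching
Formula: f_o = f_s * (c + v_o) / (c - v_s)
Numerator: c + v_o = 343 + 20.6 = 363.6
Denominator: c - v_s = 343 - 2.8 = 340.2
f_o = 3179.0 * 363.6 / 340.2 = 3397.66

3397.66 Hz


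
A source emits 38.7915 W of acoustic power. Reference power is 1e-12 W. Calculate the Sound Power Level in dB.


Given values:
  W = 38.7915 W
  W_ref = 1e-12 W
Formula: SWL = 10 * log10(W / W_ref)
Compute ratio: W / W_ref = 38791500000000
Compute log10: log10(38791500000000) = 13.588737
Multiply: SWL = 10 * 13.588737 = 135.89

135.89 dB


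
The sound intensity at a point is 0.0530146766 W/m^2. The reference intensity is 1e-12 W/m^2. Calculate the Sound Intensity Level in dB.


Given values:
  I = 0.0530146766 W/m^2
  I_ref = 1e-12 W/m^2
Formula: SIL = 10 * log10(I / I_ref)
Compute ratio: I / I_ref = 53014676600
Compute log10: log10(53014676600) = 10.724396
Multiply: SIL = 10 * 10.724396 = 107.24

107.24 dB


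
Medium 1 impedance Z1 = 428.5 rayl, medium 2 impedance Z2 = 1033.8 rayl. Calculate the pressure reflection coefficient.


Given values:
  Z1 = 428.5 rayl, Z2 = 1033.8 rayl
Formula: R = (Z2 - Z1) / (Z2 + Z1)
Numerator: Z2 - Z1 = 1033.8 - 428.5 = 605.3
Denominator: Z2 + Z1 = 1033.8 + 428.5 = 1462.3
R = 605.3 / 1462.3 = 0.4139

0.4139


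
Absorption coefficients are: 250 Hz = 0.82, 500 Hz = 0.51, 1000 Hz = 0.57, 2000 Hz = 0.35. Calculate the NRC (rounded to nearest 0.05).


Given values:
  a_250 = 0.82, a_500 = 0.51
  a_1000 = 0.57, a_2000 = 0.35
Formula: NRC = (a250 + a500 + a1000 + a2000) / 4
Sum = 0.82 + 0.51 + 0.57 + 0.35 = 2.25
NRC = 2.25 / 4 = 0.5625
Rounded to nearest 0.05: 0.55

0.55


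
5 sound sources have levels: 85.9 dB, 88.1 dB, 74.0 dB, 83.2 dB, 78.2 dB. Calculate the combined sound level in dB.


Formula: L_total = 10 * log10( sum(10^(Li/10)) )
  Source 1: 10^(85.9/10) = 389045144.9943
  Source 2: 10^(88.1/10) = 645654229.0347
  Source 3: 10^(74.0/10) = 25118864.3151
  Source 4: 10^(83.2/10) = 208929613.0854
  Source 5: 10^(78.2/10) = 66069344.8008
Sum of linear values = 1334817196.2303
L_total = 10 * log10(1334817196.2303) = 91.25

91.25 dB


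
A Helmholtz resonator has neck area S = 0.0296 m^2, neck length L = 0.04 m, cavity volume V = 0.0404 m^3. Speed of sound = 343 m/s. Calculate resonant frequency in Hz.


Given values:
  S = 0.0296 m^2, L = 0.04 m, V = 0.0404 m^3, c = 343 m/s
Formula: f = (c / (2*pi)) * sqrt(S / (V * L))
Compute V * L = 0.0404 * 0.04 = 0.001616
Compute S / (V * L) = 0.0296 / 0.001616 = 18.3168
Compute sqrt(18.3168) = 4.279813
Compute c / (2*pi) = 343 / 6.283185 = 54.590148
f = 54.590148 * 4.279813 = 233.64

233.64 Hz


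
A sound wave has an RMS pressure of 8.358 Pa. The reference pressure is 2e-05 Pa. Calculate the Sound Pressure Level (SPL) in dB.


Given values:
  p = 8.358 Pa
  p_ref = 2e-05 Pa
Formula: SPL = 20 * log10(p / p_ref)
Compute ratio: p / p_ref = 8.358 / 2e-05 = 417900
Compute log10: log10(417900) = 5.621072
Multiply: SPL = 20 * 5.621072 = 112.42

112.42 dB


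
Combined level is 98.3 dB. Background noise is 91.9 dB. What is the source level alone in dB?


Given values:
  L_total = 98.3 dB, L_bg = 91.9 dB
Formula: L_source = 10 * log10(10^(L_total/10) - 10^(L_bg/10))
Convert to linear:
  10^(98.3/10) = 6760829753.9198
  10^(91.9/10) = 1548816618.9125
Difference: 6760829753.9198 - 1548816618.9125 = 5212013135.0073
L_source = 10 * log10(5212013135.0073) = 97.17

97.17 dB


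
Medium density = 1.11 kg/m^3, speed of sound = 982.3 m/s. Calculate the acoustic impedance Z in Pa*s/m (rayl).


Given values:
  rho = 1.11 kg/m^3
  c = 982.3 m/s
Formula: Z = rho * c
Z = 1.11 * 982.3
Z = 1090.35

1090.35 rayl


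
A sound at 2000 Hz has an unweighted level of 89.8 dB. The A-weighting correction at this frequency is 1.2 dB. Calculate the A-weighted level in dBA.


Given values:
  SPL = 89.8 dB
  A-weighting at 2000 Hz = 1.2 dB
Formula: L_A = SPL + A_weight
L_A = 89.8 + (1.2)
L_A = 91.0

91.0 dBA


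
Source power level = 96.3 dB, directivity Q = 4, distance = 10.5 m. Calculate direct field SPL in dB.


Given values:
  Lw = 96.3 dB, Q = 4, r = 10.5 m
Formula: SPL = Lw + 10 * log10(Q / (4 * pi * r^2))
Compute 4 * pi * r^2 = 4 * pi * 10.5^2 = 1385.4424
Compute Q / denom = 4 / 1385.4424 = 0.00288716
Compute 10 * log10(0.00288716) = -25.3953
SPL = 96.3 + (-25.3953) = 70.9

70.9 dB


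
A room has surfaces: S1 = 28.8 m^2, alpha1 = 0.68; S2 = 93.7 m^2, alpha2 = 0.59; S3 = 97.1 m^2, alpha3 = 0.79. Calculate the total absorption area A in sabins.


Given surfaces:
  Surface 1: 28.8 * 0.68 = 19.584
  Surface 2: 93.7 * 0.59 = 55.283
  Surface 3: 97.1 * 0.79 = 76.709
Formula: A = sum(Si * alpha_i)
A = 19.584 + 55.283 + 76.709
A = 151.58

151.58 sabins


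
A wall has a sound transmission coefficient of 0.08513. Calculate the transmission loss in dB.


Given values:
  tau = 0.08513
Formula: TL = 10 * log10(1 / tau)
Compute 1 / tau = 1 / 0.08513 = 11.7467
Compute log10(11.7467) = 1.069916
TL = 10 * 1.069916 = 10.7

10.7 dB


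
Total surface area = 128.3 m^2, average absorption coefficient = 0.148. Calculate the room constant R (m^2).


Given values:
  S = 128.3 m^2, alpha = 0.148
Formula: R = S * alpha / (1 - alpha)
Numerator: 128.3 * 0.148 = 18.9884
Denominator: 1 - 0.148 = 0.852
R = 18.9884 / 0.852 = 22.29

22.29 m^2


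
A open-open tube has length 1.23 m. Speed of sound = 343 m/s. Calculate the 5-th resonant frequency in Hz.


Given values:
  Tube type: open-open, L = 1.23 m, c = 343 m/s, n = 5
Formula: f_n = n * c / (2 * L)
Compute 2 * L = 2 * 1.23 = 2.46
f = 5 * 343 / 2.46
f = 697.15

697.15 Hz


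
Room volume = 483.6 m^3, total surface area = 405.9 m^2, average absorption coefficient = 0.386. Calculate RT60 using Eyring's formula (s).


Given values:
  V = 483.6 m^3, S = 405.9 m^2, alpha = 0.386
Formula: RT60 = 0.161 * V / (-S * ln(1 - alpha))
Compute ln(1 - 0.386) = ln(0.614) = -0.48776
Denominator: -405.9 * -0.48776 = 197.9818
Numerator: 0.161 * 483.6 = 77.8596
RT60 = 77.8596 / 197.9818 = 0.393

0.393 s


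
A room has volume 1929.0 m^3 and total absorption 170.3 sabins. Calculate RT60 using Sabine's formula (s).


Given values:
  V = 1929.0 m^3
  A = 170.3 sabins
Formula: RT60 = 0.161 * V / A
Numerator: 0.161 * 1929.0 = 310.569
RT60 = 310.569 / 170.3 = 1.824

1.824 s


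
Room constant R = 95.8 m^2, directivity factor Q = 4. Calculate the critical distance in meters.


Given values:
  R = 95.8 m^2, Q = 4
Formula: d_c = 0.141 * sqrt(Q * R)
Compute Q * R = 4 * 95.8 = 383.2
Compute sqrt(383.2) = 19.5755
d_c = 0.141 * 19.5755 = 2.76

2.76 m


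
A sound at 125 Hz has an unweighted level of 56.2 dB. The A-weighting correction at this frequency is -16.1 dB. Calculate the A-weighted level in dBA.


Given values:
  SPL = 56.2 dB
  A-weighting at 125 Hz = -16.1 dB
Formula: L_A = SPL + A_weight
L_A = 56.2 + (-16.1)
L_A = 40.1

40.1 dBA


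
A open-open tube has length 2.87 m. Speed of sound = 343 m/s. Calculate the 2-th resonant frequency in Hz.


Given values:
  Tube type: open-open, L = 2.87 m, c = 343 m/s, n = 2
Formula: f_n = n * c / (2 * L)
Compute 2 * L = 2 * 2.87 = 5.74
f = 2 * 343 / 5.74
f = 119.51

119.51 Hz


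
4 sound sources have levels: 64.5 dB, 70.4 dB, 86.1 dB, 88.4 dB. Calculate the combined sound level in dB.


Formula: L_total = 10 * log10( sum(10^(Li/10)) )
  Source 1: 10^(64.5/10) = 2818382.9313
  Source 2: 10^(70.4/10) = 10964781.9614
  Source 3: 10^(86.1/10) = 407380277.8041
  Source 4: 10^(88.4/10) = 691830970.9189
Sum of linear values = 1112994413.6157
L_total = 10 * log10(1112994413.6157) = 90.46

90.46 dB


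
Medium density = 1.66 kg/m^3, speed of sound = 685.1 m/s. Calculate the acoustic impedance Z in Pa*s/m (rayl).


Given values:
  rho = 1.66 kg/m^3
  c = 685.1 m/s
Formula: Z = rho * c
Z = 1.66 * 685.1
Z = 1137.27

1137.27 rayl


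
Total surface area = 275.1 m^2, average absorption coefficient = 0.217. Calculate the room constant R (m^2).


Given values:
  S = 275.1 m^2, alpha = 0.217
Formula: R = S * alpha / (1 - alpha)
Numerator: 275.1 * 0.217 = 59.6967
Denominator: 1 - 0.217 = 0.783
R = 59.6967 / 0.783 = 76.24

76.24 m^2


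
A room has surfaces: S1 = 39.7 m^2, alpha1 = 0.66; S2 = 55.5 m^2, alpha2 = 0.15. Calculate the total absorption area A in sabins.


Given surfaces:
  Surface 1: 39.7 * 0.66 = 26.202
  Surface 2: 55.5 * 0.15 = 8.325
Formula: A = sum(Si * alpha_i)
A = 26.202 + 8.325
A = 34.53

34.53 sabins


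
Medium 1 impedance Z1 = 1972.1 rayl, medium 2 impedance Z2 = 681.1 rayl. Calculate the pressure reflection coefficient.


Given values:
  Z1 = 1972.1 rayl, Z2 = 681.1 rayl
Formula: R = (Z2 - Z1) / (Z2 + Z1)
Numerator: Z2 - Z1 = 681.1 - 1972.1 = -1291.0
Denominator: Z2 + Z1 = 681.1 + 1972.1 = 2653.2
R = -1291.0 / 2653.2 = -0.4866

-0.4866


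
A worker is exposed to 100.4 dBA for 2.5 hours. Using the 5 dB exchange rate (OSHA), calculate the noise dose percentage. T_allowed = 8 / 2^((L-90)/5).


Given values:
  L = 100.4 dBA, T = 2.5 hours
Formula: T_allowed = 8 / 2^((L - 90) / 5)
Compute exponent: (100.4 - 90) / 5 = 2.08
Compute 2^(2.08) = 4.228072
T_allowed = 8 / 4.228072 = 1.892115 hours
Dose = (T / T_allowed) * 100
Dose = (2.5 / 1.892115) * 100 = 132.13

132.13 %


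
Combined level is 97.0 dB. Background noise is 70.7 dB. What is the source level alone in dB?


Given values:
  L_total = 97.0 dB, L_bg = 70.7 dB
Formula: L_source = 10 * log10(10^(L_total/10) - 10^(L_bg/10))
Convert to linear:
  10^(97.0/10) = 5011872336.2727
  10^(70.7/10) = 11748975.5494
Difference: 5011872336.2727 - 11748975.5494 = 5000123360.7233
L_source = 10 * log10(5000123360.7233) = 96.99

96.99 dB


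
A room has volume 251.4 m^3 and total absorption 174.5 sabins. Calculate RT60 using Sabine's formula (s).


Given values:
  V = 251.4 m^3
  A = 174.5 sabins
Formula: RT60 = 0.161 * V / A
Numerator: 0.161 * 251.4 = 40.4754
RT60 = 40.4754 / 174.5 = 0.232

0.232 s


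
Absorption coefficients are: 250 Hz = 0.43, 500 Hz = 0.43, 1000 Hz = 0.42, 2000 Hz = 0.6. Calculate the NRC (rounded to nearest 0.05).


Given values:
  a_250 = 0.43, a_500 = 0.43
  a_1000 = 0.42, a_2000 = 0.6
Formula: NRC = (a250 + a500 + a1000 + a2000) / 4
Sum = 0.43 + 0.43 + 0.42 + 0.6 = 1.88
NRC = 1.88 / 4 = 0.47
Rounded to nearest 0.05: 0.45

0.45


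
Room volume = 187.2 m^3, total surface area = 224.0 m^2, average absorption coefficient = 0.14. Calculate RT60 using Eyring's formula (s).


Given values:
  V = 187.2 m^3, S = 224.0 m^2, alpha = 0.14
Formula: RT60 = 0.161 * V / (-S * ln(1 - alpha))
Compute ln(1 - 0.14) = ln(0.86) = -0.150823
Denominator: -224.0 * -0.150823 = 33.7844
Numerator: 0.161 * 187.2 = 30.1392
RT60 = 30.1392 / 33.7844 = 0.892

0.892 s


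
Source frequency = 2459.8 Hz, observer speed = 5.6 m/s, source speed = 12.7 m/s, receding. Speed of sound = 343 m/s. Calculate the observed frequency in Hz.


Given values:
  f_s = 2459.8 Hz, v_o = 5.6 m/s, v_s = 12.7 m/s
  Direction: receding
Formula: f_o = f_s * (c - v_o) / (c + v_s)
Numerator: c - v_o = 343 - 5.6 = 337.4
Denominator: c + v_s = 343 + 12.7 = 355.7
f_o = 2459.8 * 337.4 / 355.7 = 2333.25

2333.25 Hz


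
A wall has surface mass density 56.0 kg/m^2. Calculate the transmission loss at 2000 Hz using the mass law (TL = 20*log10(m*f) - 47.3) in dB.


Given values:
  m = 56.0 kg/m^2, f = 2000 Hz
Formula: TL = 20 * log10(m * f) - 47.3
Compute m * f = 56.0 * 2000 = 112000.0
Compute log10(112000.0) = 5.049218
Compute 20 * 5.049218 = 100.9844
TL = 100.9844 - 47.3 = 53.68

53.68 dB


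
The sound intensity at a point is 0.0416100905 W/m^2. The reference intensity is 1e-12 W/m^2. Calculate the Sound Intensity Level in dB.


Given values:
  I = 0.0416100905 W/m^2
  I_ref = 1e-12 W/m^2
Formula: SIL = 10 * log10(I / I_ref)
Compute ratio: I / I_ref = 41610090500
Compute log10: log10(41610090500) = 10.619199
Multiply: SIL = 10 * 10.619199 = 106.19

106.19 dB


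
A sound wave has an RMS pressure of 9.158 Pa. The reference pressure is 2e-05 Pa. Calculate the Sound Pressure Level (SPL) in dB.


Given values:
  p = 9.158 Pa
  p_ref = 2e-05 Pa
Formula: SPL = 20 * log10(p / p_ref)
Compute ratio: p / p_ref = 9.158 / 2e-05 = 457900
Compute log10: log10(457900) = 5.660771
Multiply: SPL = 20 * 5.660771 = 113.22

113.22 dB


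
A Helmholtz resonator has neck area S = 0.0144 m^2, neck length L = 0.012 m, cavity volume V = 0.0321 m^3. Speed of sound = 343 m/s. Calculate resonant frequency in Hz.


Given values:
  S = 0.0144 m^2, L = 0.012 m, V = 0.0321 m^3, c = 343 m/s
Formula: f = (c / (2*pi)) * sqrt(S / (V * L))
Compute V * L = 0.0321 * 0.012 = 0.0003852
Compute S / (V * L) = 0.0144 / 0.0003852 = 37.3832
Compute sqrt(37.3832) = 6.11418
Compute c / (2*pi) = 343 / 6.283185 = 54.590148
f = 54.590148 * 6.11418 = 333.77

333.77 Hz


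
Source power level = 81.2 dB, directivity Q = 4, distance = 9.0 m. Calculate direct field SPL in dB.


Given values:
  Lw = 81.2 dB, Q = 4, r = 9.0 m
Formula: SPL = Lw + 10 * log10(Q / (4 * pi * r^2))
Compute 4 * pi * r^2 = 4 * pi * 9.0^2 = 1017.876
Compute Q / denom = 4 / 1017.876 = 0.00392975
Compute 10 * log10(0.00392975) = -24.0564
SPL = 81.2 + (-24.0564) = 57.14

57.14 dB


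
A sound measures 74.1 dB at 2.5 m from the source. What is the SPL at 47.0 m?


Given values:
  SPL1 = 74.1 dB, r1 = 2.5 m, r2 = 47.0 m
Formula: SPL2 = SPL1 - 20 * log10(r2 / r1)
Compute ratio: r2 / r1 = 47.0 / 2.5 = 18.8
Compute log10: log10(18.8) = 1.274158
Compute drop: 20 * 1.274158 = 25.4832
SPL2 = 74.1 - 25.4832 = 48.62

48.62 dB


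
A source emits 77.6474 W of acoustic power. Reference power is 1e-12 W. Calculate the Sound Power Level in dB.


Given values:
  W = 77.6474 W
  W_ref = 1e-12 W
Formula: SWL = 10 * log10(W / W_ref)
Compute ratio: W / W_ref = 77647400000000
Compute log10: log10(77647400000000) = 13.890127
Multiply: SWL = 10 * 13.890127 = 138.9

138.9 dB


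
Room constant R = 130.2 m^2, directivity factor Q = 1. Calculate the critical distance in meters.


Given values:
  R = 130.2 m^2, Q = 1
Formula: d_c = 0.141 * sqrt(Q * R)
Compute Q * R = 1 * 130.2 = 130.2
Compute sqrt(130.2) = 11.4105
d_c = 0.141 * 11.4105 = 1.609

1.609 m


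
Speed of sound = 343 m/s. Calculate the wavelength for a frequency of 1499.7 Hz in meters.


Given values:
  c = 343 m/s, f = 1499.7 Hz
Formula: lambda = c / f
lambda = 343 / 1499.7
lambda = 0.2287

0.2287 m


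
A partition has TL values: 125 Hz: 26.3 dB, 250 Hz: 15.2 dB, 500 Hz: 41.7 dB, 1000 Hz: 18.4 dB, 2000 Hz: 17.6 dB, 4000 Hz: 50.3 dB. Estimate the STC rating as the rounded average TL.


Given TL values at each frequency:
  125 Hz: 26.3 dB
  250 Hz: 15.2 dB
  500 Hz: 41.7 dB
  1000 Hz: 18.4 dB
  2000 Hz: 17.6 dB
  4000 Hz: 50.3 dB
Formula: STC ~ round(average of TL values)
Sum = 26.3 + 15.2 + 41.7 + 18.4 + 17.6 + 50.3 = 169.5
Average = 169.5 / 6 = 28.25
Rounded: 28

28


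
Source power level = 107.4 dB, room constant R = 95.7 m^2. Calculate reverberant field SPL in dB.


Given values:
  Lw = 107.4 dB, R = 95.7 m^2
Formula: SPL = Lw + 10 * log10(4 / R)
Compute 4 / R = 4 / 95.7 = 0.041797
Compute 10 * log10(0.041797) = -13.7885
SPL = 107.4 + (-13.7885) = 93.61

93.61 dB


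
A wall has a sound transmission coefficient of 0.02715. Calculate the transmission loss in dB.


Given values:
  tau = 0.02715
Formula: TL = 10 * log10(1 / tau)
Compute 1 / tau = 1 / 0.02715 = 36.8324
Compute log10(36.8324) = 1.56623
TL = 10 * 1.56623 = 15.66

15.66 dB


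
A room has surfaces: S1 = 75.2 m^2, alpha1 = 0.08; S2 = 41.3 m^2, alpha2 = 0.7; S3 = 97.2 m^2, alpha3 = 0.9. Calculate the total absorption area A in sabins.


Given surfaces:
  Surface 1: 75.2 * 0.08 = 6.016
  Surface 2: 41.3 * 0.7 = 28.91
  Surface 3: 97.2 * 0.9 = 87.48
Formula: A = sum(Si * alpha_i)
A = 6.016 + 28.91 + 87.48
A = 122.41

122.41 sabins


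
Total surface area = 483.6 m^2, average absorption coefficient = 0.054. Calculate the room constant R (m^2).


Given values:
  S = 483.6 m^2, alpha = 0.054
Formula: R = S * alpha / (1 - alpha)
Numerator: 483.6 * 0.054 = 26.1144
Denominator: 1 - 0.054 = 0.946
R = 26.1144 / 0.946 = 27.61

27.61 m^2


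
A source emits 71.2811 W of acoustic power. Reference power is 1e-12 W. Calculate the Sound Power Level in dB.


Given values:
  W = 71.2811 W
  W_ref = 1e-12 W
Formula: SWL = 10 * log10(W / W_ref)
Compute ratio: W / W_ref = 71281100000000
Compute log10: log10(71281100000000) = 13.852974
Multiply: SWL = 10 * 13.852974 = 138.53

138.53 dB


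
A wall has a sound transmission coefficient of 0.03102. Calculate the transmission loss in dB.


Given values:
  tau = 0.03102
Formula: TL = 10 * log10(1 / tau)
Compute 1 / tau = 1 / 0.03102 = 32.2373
Compute log10(32.2373) = 1.508359
TL = 10 * 1.508359 = 15.08

15.08 dB


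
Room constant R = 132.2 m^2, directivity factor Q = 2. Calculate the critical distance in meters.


Given values:
  R = 132.2 m^2, Q = 2
Formula: d_c = 0.141 * sqrt(Q * R)
Compute Q * R = 2 * 132.2 = 264.4
Compute sqrt(264.4) = 16.2604
d_c = 0.141 * 16.2604 = 2.293

2.293 m


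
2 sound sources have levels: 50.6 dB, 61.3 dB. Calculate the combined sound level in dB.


Formula: L_total = 10 * log10( sum(10^(Li/10)) )
  Source 1: 10^(50.6/10) = 114815.3621
  Source 2: 10^(61.3/10) = 1348962.8826
Sum of linear values = 1463778.2447
L_total = 10 * log10(1463778.2447) = 61.65

61.65 dB


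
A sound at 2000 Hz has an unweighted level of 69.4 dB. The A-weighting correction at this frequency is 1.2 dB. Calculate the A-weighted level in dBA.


Given values:
  SPL = 69.4 dB
  A-weighting at 2000 Hz = 1.2 dB
Formula: L_A = SPL + A_weight
L_A = 69.4 + (1.2)
L_A = 70.6

70.6 dBA


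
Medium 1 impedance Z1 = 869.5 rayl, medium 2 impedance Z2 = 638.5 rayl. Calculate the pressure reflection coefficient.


Given values:
  Z1 = 869.5 rayl, Z2 = 638.5 rayl
Formula: R = (Z2 - Z1) / (Z2 + Z1)
Numerator: Z2 - Z1 = 638.5 - 869.5 = -231.0
Denominator: Z2 + Z1 = 638.5 + 869.5 = 1508.0
R = -231.0 / 1508.0 = -0.1532

-0.1532


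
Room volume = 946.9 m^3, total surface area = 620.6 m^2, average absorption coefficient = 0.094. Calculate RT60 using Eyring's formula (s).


Given values:
  V = 946.9 m^3, S = 620.6 m^2, alpha = 0.094
Formula: RT60 = 0.161 * V / (-S * ln(1 - alpha))
Compute ln(1 - 0.094) = ln(0.906) = -0.098716
Denominator: -620.6 * -0.098716 = 61.2631
Numerator: 0.161 * 946.9 = 152.4509
RT60 = 152.4509 / 61.2631 = 2.488

2.488 s


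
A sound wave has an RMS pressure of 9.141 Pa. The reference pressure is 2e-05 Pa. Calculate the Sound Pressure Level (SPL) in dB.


Given values:
  p = 9.141 Pa
  p_ref = 2e-05 Pa
Formula: SPL = 20 * log10(p / p_ref)
Compute ratio: p / p_ref = 9.141 / 2e-05 = 457050
Compute log10: log10(457050) = 5.659964
Multiply: SPL = 20 * 5.659964 = 113.2

113.2 dB


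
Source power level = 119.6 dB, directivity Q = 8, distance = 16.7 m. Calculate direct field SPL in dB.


Given values:
  Lw = 119.6 dB, Q = 8, r = 16.7 m
Formula: SPL = Lw + 10 * log10(Q / (4 * pi * r^2))
Compute 4 * pi * r^2 = 4 * pi * 16.7^2 = 3504.6351
Compute Q / denom = 8 / 3504.6351 = 0.00228269
Compute 10 * log10(0.00228269) = -26.4155
SPL = 119.6 + (-26.4155) = 93.18

93.18 dB


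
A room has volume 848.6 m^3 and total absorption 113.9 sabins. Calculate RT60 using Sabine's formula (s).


Given values:
  V = 848.6 m^3
  A = 113.9 sabins
Formula: RT60 = 0.161 * V / A
Numerator: 0.161 * 848.6 = 136.6246
RT60 = 136.6246 / 113.9 = 1.2

1.2 s


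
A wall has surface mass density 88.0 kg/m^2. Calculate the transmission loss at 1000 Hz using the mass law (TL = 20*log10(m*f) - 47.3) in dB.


Given values:
  m = 88.0 kg/m^2, f = 1000 Hz
Formula: TL = 20 * log10(m * f) - 47.3
Compute m * f = 88.0 * 1000 = 88000.0
Compute log10(88000.0) = 4.944483
Compute 20 * 4.944483 = 98.8897
TL = 98.8897 - 47.3 = 51.59

51.59 dB


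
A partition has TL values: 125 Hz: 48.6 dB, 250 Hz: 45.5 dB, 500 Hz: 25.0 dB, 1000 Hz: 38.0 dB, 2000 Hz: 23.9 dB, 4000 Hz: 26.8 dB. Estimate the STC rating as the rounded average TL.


Given TL values at each frequency:
  125 Hz: 48.6 dB
  250 Hz: 45.5 dB
  500 Hz: 25.0 dB
  1000 Hz: 38.0 dB
  2000 Hz: 23.9 dB
  4000 Hz: 26.8 dB
Formula: STC ~ round(average of TL values)
Sum = 48.6 + 45.5 + 25.0 + 38.0 + 23.9 + 26.8 = 207.8
Average = 207.8 / 6 = 34.63
Rounded: 35

35


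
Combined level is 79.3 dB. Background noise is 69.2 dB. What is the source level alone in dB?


Given values:
  L_total = 79.3 dB, L_bg = 69.2 dB
Formula: L_source = 10 * log10(10^(L_total/10) - 10^(L_bg/10))
Convert to linear:
  10^(79.3/10) = 85113803.8202
  10^(69.2/10) = 8317637.711
Difference: 85113803.8202 - 8317637.711 = 76796166.1092
L_source = 10 * log10(76796166.1092) = 78.85

78.85 dB


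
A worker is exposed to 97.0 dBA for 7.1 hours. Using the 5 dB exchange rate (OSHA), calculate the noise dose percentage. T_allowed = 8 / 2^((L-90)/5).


Given values:
  L = 97.0 dBA, T = 7.1 hours
Formula: T_allowed = 8 / 2^((L - 90) / 5)
Compute exponent: (97.0 - 90) / 5 = 1.4
Compute 2^(1.4) = 2.639016
T_allowed = 8 / 2.639016 = 3.031433 hours
Dose = (T / T_allowed) * 100
Dose = (7.1 / 3.031433) * 100 = 234.21

234.21 %


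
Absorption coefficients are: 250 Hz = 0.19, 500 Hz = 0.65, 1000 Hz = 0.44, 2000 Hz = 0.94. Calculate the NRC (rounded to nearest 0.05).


Given values:
  a_250 = 0.19, a_500 = 0.65
  a_1000 = 0.44, a_2000 = 0.94
Formula: NRC = (a250 + a500 + a1000 + a2000) / 4
Sum = 0.19 + 0.65 + 0.44 + 0.94 = 2.22
NRC = 2.22 / 4 = 0.555
Rounded to nearest 0.05: 0.55

0.55


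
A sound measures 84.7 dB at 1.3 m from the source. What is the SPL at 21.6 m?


Given values:
  SPL1 = 84.7 dB, r1 = 1.3 m, r2 = 21.6 m
Formula: SPL2 = SPL1 - 20 * log10(r2 / r1)
Compute ratio: r2 / r1 = 21.6 / 1.3 = 16.6154
Compute log10: log10(16.6154) = 1.220511
Compute drop: 20 * 1.220511 = 24.4102
SPL2 = 84.7 - 24.4102 = 60.29

60.29 dB


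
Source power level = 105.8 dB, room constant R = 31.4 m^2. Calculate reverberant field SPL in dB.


Given values:
  Lw = 105.8 dB, R = 31.4 m^2
Formula: SPL = Lw + 10 * log10(4 / R)
Compute 4 / R = 4 / 31.4 = 0.127389
Compute 10 * log10(0.127389) = -8.9487
SPL = 105.8 + (-8.9487) = 96.85

96.85 dB


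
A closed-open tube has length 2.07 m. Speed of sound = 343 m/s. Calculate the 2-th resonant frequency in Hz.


Given values:
  Tube type: closed-open, L = 2.07 m, c = 343 m/s, n = 2
Formula: f_n = (2n - 1) * c / (4 * L)
Compute 2n - 1 = 2*2 - 1 = 3
Compute 4 * L = 4 * 2.07 = 8.28
f = 3 * 343 / 8.28
f = 124.28

124.28 Hz


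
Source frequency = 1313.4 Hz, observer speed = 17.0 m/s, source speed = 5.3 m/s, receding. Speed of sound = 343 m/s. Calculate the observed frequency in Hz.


Given values:
  f_s = 1313.4 Hz, v_o = 17.0 m/s, v_s = 5.3 m/s
  Direction: receding
Formula: f_o = f_s * (c - v_o) / (c + v_s)
Numerator: c - v_o = 343 - 17.0 = 326.0
Denominator: c + v_s = 343 + 5.3 = 348.3
f_o = 1313.4 * 326.0 / 348.3 = 1229.31

1229.31 Hz


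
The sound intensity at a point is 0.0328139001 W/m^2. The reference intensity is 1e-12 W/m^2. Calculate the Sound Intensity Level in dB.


Given values:
  I = 0.0328139001 W/m^2
  I_ref = 1e-12 W/m^2
Formula: SIL = 10 * log10(I / I_ref)
Compute ratio: I / I_ref = 32813900100
Compute log10: log10(32813900100) = 10.516058
Multiply: SIL = 10 * 10.516058 = 105.16

105.16 dB


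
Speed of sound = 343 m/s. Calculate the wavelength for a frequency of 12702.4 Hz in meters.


Given values:
  c = 343 m/s, f = 12702.4 Hz
Formula: lambda = c / f
lambda = 343 / 12702.4
lambda = 0.027

0.027 m


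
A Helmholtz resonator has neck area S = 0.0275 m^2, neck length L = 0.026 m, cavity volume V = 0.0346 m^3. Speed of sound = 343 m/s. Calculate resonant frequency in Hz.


Given values:
  S = 0.0275 m^2, L = 0.026 m, V = 0.0346 m^3, c = 343 m/s
Formula: f = (c / (2*pi)) * sqrt(S / (V * L))
Compute V * L = 0.0346 * 0.026 = 0.0008996
Compute S / (V * L) = 0.0275 / 0.0008996 = 30.5691
Compute sqrt(30.5691) = 5.528933
Compute c / (2*pi) = 343 / 6.283185 = 54.590148
f = 54.590148 * 5.528933 = 301.83

301.83 Hz


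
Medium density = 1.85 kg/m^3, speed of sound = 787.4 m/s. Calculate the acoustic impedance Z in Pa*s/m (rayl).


Given values:
  rho = 1.85 kg/m^3
  c = 787.4 m/s
Formula: Z = rho * c
Z = 1.85 * 787.4
Z = 1456.69

1456.69 rayl


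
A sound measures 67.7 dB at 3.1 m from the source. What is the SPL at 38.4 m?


Given values:
  SPL1 = 67.7 dB, r1 = 3.1 m, r2 = 38.4 m
Formula: SPL2 = SPL1 - 20 * log10(r2 / r1)
Compute ratio: r2 / r1 = 38.4 / 3.1 = 12.3871
Compute log10: log10(12.3871) = 1.09297
Compute drop: 20 * 1.09297 = 21.8594
SPL2 = 67.7 - 21.8594 = 45.84

45.84 dB


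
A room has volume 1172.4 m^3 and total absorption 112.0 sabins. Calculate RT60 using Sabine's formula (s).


Given values:
  V = 1172.4 m^3
  A = 112.0 sabins
Formula: RT60 = 0.161 * V / A
Numerator: 0.161 * 1172.4 = 188.7564
RT60 = 188.7564 / 112.0 = 1.685

1.685 s


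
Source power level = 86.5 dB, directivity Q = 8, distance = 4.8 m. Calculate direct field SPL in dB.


Given values:
  Lw = 86.5 dB, Q = 8, r = 4.8 m
Formula: SPL = Lw + 10 * log10(Q / (4 * pi * r^2))
Compute 4 * pi * r^2 = 4 * pi * 4.8^2 = 289.5292
Compute Q / denom = 8 / 289.5292 = 0.02763106
Compute 10 * log10(0.02763106) = -15.586
SPL = 86.5 + (-15.586) = 70.91

70.91 dB


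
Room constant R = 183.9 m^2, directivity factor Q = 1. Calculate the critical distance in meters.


Given values:
  R = 183.9 m^2, Q = 1
Formula: d_c = 0.141 * sqrt(Q * R)
Compute Q * R = 1 * 183.9 = 183.9
Compute sqrt(183.9) = 13.561
d_c = 0.141 * 13.561 = 1.912

1.912 m


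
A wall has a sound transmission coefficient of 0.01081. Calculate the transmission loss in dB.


Given values:
  tau = 0.01081
Formula: TL = 10 * log10(1 / tau)
Compute 1 / tau = 1 / 0.01081 = 92.5069
Compute log10(92.5069) = 1.966174
TL = 10 * 1.966174 = 19.66

19.66 dB


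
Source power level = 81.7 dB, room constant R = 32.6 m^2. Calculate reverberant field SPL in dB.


Given values:
  Lw = 81.7 dB, R = 32.6 m^2
Formula: SPL = Lw + 10 * log10(4 / R)
Compute 4 / R = 4 / 32.6 = 0.122699
Compute 10 * log10(0.122699) = -9.1116
SPL = 81.7 + (-9.1116) = 72.59

72.59 dB


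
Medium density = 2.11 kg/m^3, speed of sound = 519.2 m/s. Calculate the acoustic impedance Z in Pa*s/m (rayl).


Given values:
  rho = 2.11 kg/m^3
  c = 519.2 m/s
Formula: Z = rho * c
Z = 2.11 * 519.2
Z = 1095.51

1095.51 rayl


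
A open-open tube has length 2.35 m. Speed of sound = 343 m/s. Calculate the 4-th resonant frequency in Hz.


Given values:
  Tube type: open-open, L = 2.35 m, c = 343 m/s, n = 4
Formula: f_n = n * c / (2 * L)
Compute 2 * L = 2 * 2.35 = 4.7
f = 4 * 343 / 4.7
f = 291.91

291.91 Hz


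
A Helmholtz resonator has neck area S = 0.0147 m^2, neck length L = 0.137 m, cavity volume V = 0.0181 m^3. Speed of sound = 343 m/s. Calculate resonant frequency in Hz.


Given values:
  S = 0.0147 m^2, L = 0.137 m, V = 0.0181 m^3, c = 343 m/s
Formula: f = (c / (2*pi)) * sqrt(S / (V * L))
Compute V * L = 0.0181 * 0.137 = 0.0024797
Compute S / (V * L) = 0.0147 / 0.0024797 = 5.9281
Compute sqrt(5.9281) = 2.434769
Compute c / (2*pi) = 343 / 6.283185 = 54.590148
f = 54.590148 * 2.434769 = 132.91

132.91 Hz


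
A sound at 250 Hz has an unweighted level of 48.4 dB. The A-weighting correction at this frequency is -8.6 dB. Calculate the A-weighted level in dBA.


Given values:
  SPL = 48.4 dB
  A-weighting at 250 Hz = -8.6 dB
Formula: L_A = SPL + A_weight
L_A = 48.4 + (-8.6)
L_A = 39.8

39.8 dBA


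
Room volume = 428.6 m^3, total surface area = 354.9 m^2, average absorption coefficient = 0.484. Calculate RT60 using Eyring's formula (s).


Given values:
  V = 428.6 m^3, S = 354.9 m^2, alpha = 0.484
Formula: RT60 = 0.161 * V / (-S * ln(1 - alpha))
Compute ln(1 - 0.484) = ln(0.516) = -0.661649
Denominator: -354.9 * -0.661649 = 234.8192
Numerator: 0.161 * 428.6 = 69.0046
RT60 = 69.0046 / 234.8192 = 0.294

0.294 s


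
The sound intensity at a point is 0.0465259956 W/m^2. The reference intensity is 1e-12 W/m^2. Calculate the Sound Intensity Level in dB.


Given values:
  I = 0.0465259956 W/m^2
  I_ref = 1e-12 W/m^2
Formula: SIL = 10 * log10(I / I_ref)
Compute ratio: I / I_ref = 46525995600
Compute log10: log10(46525995600) = 10.667696
Multiply: SIL = 10 * 10.667696 = 106.68

106.68 dB


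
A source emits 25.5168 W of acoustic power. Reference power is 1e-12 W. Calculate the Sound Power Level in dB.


Given values:
  W = 25.5168 W
  W_ref = 1e-12 W
Formula: SWL = 10 * log10(W / W_ref)
Compute ratio: W / W_ref = 25516800000000
Compute log10: log10(25516800000000) = 13.406826
Multiply: SWL = 10 * 13.406826 = 134.07

134.07 dB


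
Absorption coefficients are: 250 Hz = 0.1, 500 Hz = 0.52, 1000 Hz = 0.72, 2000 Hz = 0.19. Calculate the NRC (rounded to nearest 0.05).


Given values:
  a_250 = 0.1, a_500 = 0.52
  a_1000 = 0.72, a_2000 = 0.19
Formula: NRC = (a250 + a500 + a1000 + a2000) / 4
Sum = 0.1 + 0.52 + 0.72 + 0.19 = 1.53
NRC = 1.53 / 4 = 0.3825
Rounded to nearest 0.05: 0.4

0.4


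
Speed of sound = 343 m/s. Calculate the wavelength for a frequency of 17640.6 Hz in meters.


Given values:
  c = 343 m/s, f = 17640.6 Hz
Formula: lambda = c / f
lambda = 343 / 17640.6
lambda = 0.0194

0.0194 m


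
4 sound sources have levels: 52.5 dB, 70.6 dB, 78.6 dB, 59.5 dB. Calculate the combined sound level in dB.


Formula: L_total = 10 * log10( sum(10^(Li/10)) )
  Source 1: 10^(52.5/10) = 177827.941
  Source 2: 10^(70.6/10) = 11481536.215
  Source 3: 10^(78.6/10) = 72443596.0075
  Source 4: 10^(59.5/10) = 891250.9381
Sum of linear values = 84994211.1016
L_total = 10 * log10(84994211.1016) = 79.29

79.29 dB


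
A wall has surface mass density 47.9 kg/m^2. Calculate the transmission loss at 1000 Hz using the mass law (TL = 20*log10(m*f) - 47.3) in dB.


Given values:
  m = 47.9 kg/m^2, f = 1000 Hz
Formula: TL = 20 * log10(m * f) - 47.3
Compute m * f = 47.9 * 1000 = 47900.0
Compute log10(47900.0) = 4.680336
Compute 20 * 4.680336 = 93.6067
TL = 93.6067 - 47.3 = 46.31

46.31 dB


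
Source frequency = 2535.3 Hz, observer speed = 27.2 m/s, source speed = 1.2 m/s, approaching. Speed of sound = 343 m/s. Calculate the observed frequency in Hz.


Given values:
  f_s = 2535.3 Hz, v_o = 27.2 m/s, v_s = 1.2 m/s
  Direction: approaching
Formula: f_o = f_s * (c + v_o) / (c - v_s)
Numerator: c + v_o = 343 + 27.2 = 370.2
Denominator: c - v_s = 343 - 1.2 = 341.8
f_o = 2535.3 * 370.2 / 341.8 = 2745.96

2745.96 Hz


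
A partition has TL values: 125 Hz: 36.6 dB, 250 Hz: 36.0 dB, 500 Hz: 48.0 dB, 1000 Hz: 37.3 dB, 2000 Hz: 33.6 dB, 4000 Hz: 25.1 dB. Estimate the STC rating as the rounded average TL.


Given TL values at each frequency:
  125 Hz: 36.6 dB
  250 Hz: 36.0 dB
  500 Hz: 48.0 dB
  1000 Hz: 37.3 dB
  2000 Hz: 33.6 dB
  4000 Hz: 25.1 dB
Formula: STC ~ round(average of TL values)
Sum = 36.6 + 36.0 + 48.0 + 37.3 + 33.6 + 25.1 = 216.6
Average = 216.6 / 6 = 36.1
Rounded: 36

36


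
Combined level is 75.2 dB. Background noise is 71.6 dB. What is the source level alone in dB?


Given values:
  L_total = 75.2 dB, L_bg = 71.6 dB
Formula: L_source = 10 * log10(10^(L_total/10) - 10^(L_bg/10))
Convert to linear:
  10^(75.2/10) = 33113112.1483
  10^(71.6/10) = 14454397.7075
Difference: 33113112.1483 - 14454397.7075 = 18658714.4408
L_source = 10 * log10(18658714.4408) = 72.71

72.71 dB


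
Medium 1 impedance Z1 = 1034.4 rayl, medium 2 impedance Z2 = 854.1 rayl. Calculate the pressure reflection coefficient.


Given values:
  Z1 = 1034.4 rayl, Z2 = 854.1 rayl
Formula: R = (Z2 - Z1) / (Z2 + Z1)
Numerator: Z2 - Z1 = 854.1 - 1034.4 = -180.3
Denominator: Z2 + Z1 = 854.1 + 1034.4 = 1888.5
R = -180.3 / 1888.5 = -0.0955

-0.0955


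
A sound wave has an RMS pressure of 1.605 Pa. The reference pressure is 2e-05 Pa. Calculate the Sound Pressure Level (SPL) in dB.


Given values:
  p = 1.605 Pa
  p_ref = 2e-05 Pa
Formula: SPL = 20 * log10(p / p_ref)
Compute ratio: p / p_ref = 1.605 / 2e-05 = 80250
Compute log10: log10(80250) = 4.904445
Multiply: SPL = 20 * 4.904445 = 98.09

98.09 dB


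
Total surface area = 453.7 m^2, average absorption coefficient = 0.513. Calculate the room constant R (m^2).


Given values:
  S = 453.7 m^2, alpha = 0.513
Formula: R = S * alpha / (1 - alpha)
Numerator: 453.7 * 0.513 = 232.7481
Denominator: 1 - 0.513 = 0.487
R = 232.7481 / 0.487 = 477.92

477.92 m^2


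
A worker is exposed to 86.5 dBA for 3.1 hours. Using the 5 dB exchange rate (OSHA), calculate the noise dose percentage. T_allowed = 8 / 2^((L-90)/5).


Given values:
  L = 86.5 dBA, T = 3.1 hours
Formula: T_allowed = 8 / 2^((L - 90) / 5)
Compute exponent: (86.5 - 90) / 5 = -0.7
Compute 2^(-0.7) = 0.615572
T_allowed = 8 / 0.615572 = 12.996043 hours
Dose = (T / T_allowed) * 100
Dose = (3.1 / 12.996043) * 100 = 23.85

23.85 %


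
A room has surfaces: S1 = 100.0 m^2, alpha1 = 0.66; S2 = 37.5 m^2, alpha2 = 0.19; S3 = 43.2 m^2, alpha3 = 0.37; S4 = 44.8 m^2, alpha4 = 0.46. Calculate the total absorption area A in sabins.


Given surfaces:
  Surface 1: 100.0 * 0.66 = 66.0
  Surface 2: 37.5 * 0.19 = 7.125
  Surface 3: 43.2 * 0.37 = 15.984
  Surface 4: 44.8 * 0.46 = 20.608
Formula: A = sum(Si * alpha_i)
A = 66.0 + 7.125 + 15.984 + 20.608
A = 109.72

109.72 sabins


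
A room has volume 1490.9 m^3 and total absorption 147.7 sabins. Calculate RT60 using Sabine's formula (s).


Given values:
  V = 1490.9 m^3
  A = 147.7 sabins
Formula: RT60 = 0.161 * V / A
Numerator: 0.161 * 1490.9 = 240.0349
RT60 = 240.0349 / 147.7 = 1.625

1.625 s


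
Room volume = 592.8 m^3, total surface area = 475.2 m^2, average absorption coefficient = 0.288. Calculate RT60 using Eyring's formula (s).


Given values:
  V = 592.8 m^3, S = 475.2 m^2, alpha = 0.288
Formula: RT60 = 0.161 * V / (-S * ln(1 - alpha))
Compute ln(1 - 0.288) = ln(0.712) = -0.339677
Denominator: -475.2 * -0.339677 = 161.4145
Numerator: 0.161 * 592.8 = 95.4408
RT60 = 95.4408 / 161.4145 = 0.591

0.591 s


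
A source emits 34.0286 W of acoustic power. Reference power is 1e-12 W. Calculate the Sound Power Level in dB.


Given values:
  W = 34.0286 W
  W_ref = 1e-12 W
Formula: SWL = 10 * log10(W / W_ref)
Compute ratio: W / W_ref = 34028600000000
Compute log10: log10(34028600000000) = 13.531844
Multiply: SWL = 10 * 13.531844 = 135.32

135.32 dB


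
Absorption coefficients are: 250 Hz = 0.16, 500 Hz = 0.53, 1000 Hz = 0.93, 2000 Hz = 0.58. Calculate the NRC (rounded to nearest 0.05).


Given values:
  a_250 = 0.16, a_500 = 0.53
  a_1000 = 0.93, a_2000 = 0.58
Formula: NRC = (a250 + a500 + a1000 + a2000) / 4
Sum = 0.16 + 0.53 + 0.93 + 0.58 = 2.2
NRC = 2.2 / 4 = 0.55
Rounded to nearest 0.05: 0.55

0.55


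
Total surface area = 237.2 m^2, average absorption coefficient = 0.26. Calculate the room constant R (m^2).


Given values:
  S = 237.2 m^2, alpha = 0.26
Formula: R = S * alpha / (1 - alpha)
Numerator: 237.2 * 0.26 = 61.672
Denominator: 1 - 0.26 = 0.74
R = 61.672 / 0.74 = 83.34

83.34 m^2


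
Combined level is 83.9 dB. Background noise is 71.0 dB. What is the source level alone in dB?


Given values:
  L_total = 83.9 dB, L_bg = 71.0 dB
Formula: L_source = 10 * log10(10^(L_total/10) - 10^(L_bg/10))
Convert to linear:
  10^(83.9/10) = 245470891.5685
  10^(71.0/10) = 12589254.1179
Difference: 245470891.5685 - 12589254.1179 = 232881637.4506
L_source = 10 * log10(232881637.4506) = 83.67

83.67 dB


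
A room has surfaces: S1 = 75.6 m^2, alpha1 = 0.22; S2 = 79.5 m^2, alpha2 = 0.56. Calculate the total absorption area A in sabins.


Given surfaces:
  Surface 1: 75.6 * 0.22 = 16.632
  Surface 2: 79.5 * 0.56 = 44.52
Formula: A = sum(Si * alpha_i)
A = 16.632 + 44.52
A = 61.15

61.15 sabins


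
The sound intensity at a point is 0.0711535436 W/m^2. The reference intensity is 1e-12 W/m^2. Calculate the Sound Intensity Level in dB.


Given values:
  I = 0.0711535436 W/m^2
  I_ref = 1e-12 W/m^2
Formula: SIL = 10 * log10(I / I_ref)
Compute ratio: I / I_ref = 71153543600
Compute log10: log10(71153543600) = 10.852197
Multiply: SIL = 10 * 10.852197 = 108.52

108.52 dB


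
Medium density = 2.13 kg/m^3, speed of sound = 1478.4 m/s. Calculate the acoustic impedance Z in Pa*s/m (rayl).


Given values:
  rho = 2.13 kg/m^3
  c = 1478.4 m/s
Formula: Z = rho * c
Z = 2.13 * 1478.4
Z = 3148.99

3148.99 rayl


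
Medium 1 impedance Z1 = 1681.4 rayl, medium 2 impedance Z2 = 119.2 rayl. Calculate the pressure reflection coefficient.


Given values:
  Z1 = 1681.4 rayl, Z2 = 119.2 rayl
Formula: R = (Z2 - Z1) / (Z2 + Z1)
Numerator: Z2 - Z1 = 119.2 - 1681.4 = -1562.2
Denominator: Z2 + Z1 = 119.2 + 1681.4 = 1800.6
R = -1562.2 / 1800.6 = -0.8676

-0.8676


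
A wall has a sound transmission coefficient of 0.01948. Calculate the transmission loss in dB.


Given values:
  tau = 0.01948
Formula: TL = 10 * log10(1 / tau)
Compute 1 / tau = 1 / 0.01948 = 51.3347
Compute log10(51.3347) = 1.710411
TL = 10 * 1.710411 = 17.1

17.1 dB


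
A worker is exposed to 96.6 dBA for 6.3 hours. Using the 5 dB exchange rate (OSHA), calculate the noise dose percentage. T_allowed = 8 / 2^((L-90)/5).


Given values:
  L = 96.6 dBA, T = 6.3 hours
Formula: T_allowed = 8 / 2^((L - 90) / 5)
Compute exponent: (96.6 - 90) / 5 = 1.32
Compute 2^(1.32) = 2.496661
T_allowed = 8 / 2.496661 = 3.20428 hours
Dose = (T / T_allowed) * 100
Dose = (6.3 / 3.20428) * 100 = 196.61

196.61 %


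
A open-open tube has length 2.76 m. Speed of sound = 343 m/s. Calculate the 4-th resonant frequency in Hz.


Given values:
  Tube type: open-open, L = 2.76 m, c = 343 m/s, n = 4
Formula: f_n = n * c / (2 * L)
Compute 2 * L = 2 * 2.76 = 5.52
f = 4 * 343 / 5.52
f = 248.55

248.55 Hz


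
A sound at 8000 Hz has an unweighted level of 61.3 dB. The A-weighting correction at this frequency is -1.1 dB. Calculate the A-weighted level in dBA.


Given values:
  SPL = 61.3 dB
  A-weighting at 8000 Hz = -1.1 dB
Formula: L_A = SPL + A_weight
L_A = 61.3 + (-1.1)
L_A = 60.2

60.2 dBA
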